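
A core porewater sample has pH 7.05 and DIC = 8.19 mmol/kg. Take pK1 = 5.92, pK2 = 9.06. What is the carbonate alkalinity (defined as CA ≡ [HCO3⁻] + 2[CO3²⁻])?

CA = [HCO3⁻] + 2[CO3²⁻] = (α₁ + 2α₂)·DIC
At pH 7.05: [H⁺]/K1 = 10^-1.13 = 0.074131, K2/[H⁺] = 10^-2.01 = 0.0097724
α₁ = 1/(1 + 0.074131 + 0.0097724) = 1/1.0839 = 0.9226; α₂ = α₁·K2/[H⁺] = 0.009016
α₁ + 2α₂ = 0.9406
CA = 0.9406 × 8.19 = 7.70 mmol/kg

CA = 7.70 mmol/kg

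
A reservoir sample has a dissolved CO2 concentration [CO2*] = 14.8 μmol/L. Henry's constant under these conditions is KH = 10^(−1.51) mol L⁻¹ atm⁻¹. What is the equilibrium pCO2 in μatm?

pCO2 = 479 μatm

KH = 10^(−1.51) = 3.090×10^-2 mol L⁻¹ atm⁻¹
pCO2 = [CO2*]/KH = 14.8×10^-6 / 3.090×10^-2 = 4.79×10^-4 atm = 479 μatm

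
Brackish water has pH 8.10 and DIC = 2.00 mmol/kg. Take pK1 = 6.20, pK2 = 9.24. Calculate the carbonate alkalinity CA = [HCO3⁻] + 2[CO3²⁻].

CA = 2.11 mmol/kg

CA = [HCO3⁻] + 2[CO3²⁻] = (α₁ + 2α₂)·DIC
At pH 8.10: [H⁺]/K1 = 10^-1.90 = 0.012589, K2/[H⁺] = 10^-1.14 = 0.072444
α₁ = 1/(1 + 0.012589 + 0.072444) = 1/1.0850 = 0.9216; α₂ = α₁·K2/[H⁺] = 0.06677
α₁ + 2α₂ = 1.0552
CA = 1.0552 × 2.00 = 2.11 mmol/kg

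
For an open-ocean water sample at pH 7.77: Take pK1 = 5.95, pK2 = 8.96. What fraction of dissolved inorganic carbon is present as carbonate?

α₂ = 0.0598

α₂ = 1 / (1 + [H⁺]/K2 + [H⁺]²/(K1K2)) = 1 / (1 + 10^+1.19 + 10^-0.63)
   = 1 / (1 + 15.488 + 0.23442) = 1/16.723 = 0.05980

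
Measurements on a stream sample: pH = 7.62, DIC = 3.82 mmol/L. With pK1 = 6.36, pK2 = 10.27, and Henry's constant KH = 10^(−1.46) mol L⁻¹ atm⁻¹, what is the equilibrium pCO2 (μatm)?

α₀ = 1 / (1 + K1/[H⁺] + K1K2/[H⁺]²) = 1 / (1 + 10^+1.26 + 10^-1.39)
   = 1 / (1 + 18.197 + 0.040738) = 1/19.238 = 0.05198
[CO2*] = α₀ × DIC = 0.05198 × 3.82 = 0.1986 mmol/L
pCO2 = [CO2*]/KH = 1.986×10^-4 / 3.467×10^-2 = 5730 μatm

pCO2 = 5730 μatm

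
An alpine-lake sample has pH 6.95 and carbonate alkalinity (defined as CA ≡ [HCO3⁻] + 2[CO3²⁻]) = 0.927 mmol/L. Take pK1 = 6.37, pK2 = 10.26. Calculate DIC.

CA = [HCO3⁻] + 2[CO3²⁻] = (α₁ + 2α₂)·DIC
At pH 6.95: [H⁺]/K1 = 10^-0.58 = 0.26303, K2/[H⁺] = 10^-3.31 = 0.00048978
α₁ = 1/(1 + 0.26303 + 0.00048978) = 1/1.2635 = 0.7914; α₂ = α₁·K2/[H⁺] = 0.0003876
α₁ + 2α₂ = 0.7922
DIC = CA / (α₁ + 2α₂) = 0.927 / 0.7922 = 1.17 mmol/L

DIC = 1.17 mmol/L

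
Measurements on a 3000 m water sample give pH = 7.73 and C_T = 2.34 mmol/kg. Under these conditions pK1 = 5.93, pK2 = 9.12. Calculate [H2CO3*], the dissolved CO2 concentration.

α₀ = 1 / (1 + K1/[H⁺] + K1K2/[H⁺]²) = 1 / (1 + 10^+1.80 + 10^+0.41)
   = 1 / (1 + 63.096 + 2.5704) = 1/66.666 = 0.01500
[CO2*] = α₀ × DIC = 0.01500 × 2.34 = 0.0351 mmol/kg

[CO2*] = 0.0351 mmol/kg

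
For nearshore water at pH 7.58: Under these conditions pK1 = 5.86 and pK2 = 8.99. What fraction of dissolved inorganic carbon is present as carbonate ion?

α₂ = 1 / (1 + [H⁺]/K2 + [H⁺]²/(K1K2)) = 1 / (1 + 10^+1.41 + 10^-0.31)
   = 1 / (1 + 25.704 + 0.48978) = 1/27.194 = 0.03677

α₂ = 0.0368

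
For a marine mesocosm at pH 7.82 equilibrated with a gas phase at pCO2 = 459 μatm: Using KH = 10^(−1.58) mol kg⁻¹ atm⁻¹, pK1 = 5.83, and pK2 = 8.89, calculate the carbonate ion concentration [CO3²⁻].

[CO2*] = KH · pCO2 = 10^(−1.58) × 459×10^-6 = 1.207×10^-5 mol/kg
α₀ = 1/(1 + K1/[H⁺] + K1K2/[H⁺]²) = 1/(1 + 10^+1.99 + 10^+0.92) = 0.009342
DIC = [CO2*]/α₀ = 1.207×10^-5 / 0.009342 = 1.292 mmol/kg
[CO3²⁻] = α₂·DIC; α₂ = 0.07770, so [CO3²⁻] = 0.07770 × 1.292 = 0.100 mmol/kg

[CO3²⁻] = 0.100 mmol/kg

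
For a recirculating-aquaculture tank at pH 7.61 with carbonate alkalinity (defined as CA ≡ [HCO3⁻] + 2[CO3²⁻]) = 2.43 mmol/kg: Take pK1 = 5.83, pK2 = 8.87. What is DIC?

DIC = 2.35 mmol/kg

CA = [HCO3⁻] + 2[CO3²⁻] = (α₁ + 2α₂)·DIC
At pH 7.61: [H⁺]/K1 = 10^-1.78 = 0.016596, K2/[H⁺] = 10^-1.26 = 0.054954
α₁ = 1/(1 + 0.016596 + 0.054954) = 1/1.0715 = 0.9332; α₂ = α₁·K2/[H⁺] = 0.05128
α₁ + 2α₂ = 1.0358
DIC = CA / (α₁ + 2α₂) = 2.43 / 1.0358 = 2.35 mmol/kg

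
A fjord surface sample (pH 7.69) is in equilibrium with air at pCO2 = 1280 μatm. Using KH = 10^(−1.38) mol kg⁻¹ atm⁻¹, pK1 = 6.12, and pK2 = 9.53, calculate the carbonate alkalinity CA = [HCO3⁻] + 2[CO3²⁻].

[CO2*] = KH · pCO2 = 10^(−1.38) × 1280×10^-6 = 5.336×10^-5 mol/kg
α₀ = 1/(1 + K1/[H⁺] + K1K2/[H⁺]²) = 1/(1 + 10^+1.57 + 10^-0.27) = 0.02585
DIC = [CO2*]/α₀ = 5.336×10^-5 / 0.02585 = 2.065 mmol/kg
CA = (α₁ + 2α₂)·DIC = (0.9603 + 2×0.01388) × 2.065 = 2.04 mmol/kg

CA = 2.04 mmol/kg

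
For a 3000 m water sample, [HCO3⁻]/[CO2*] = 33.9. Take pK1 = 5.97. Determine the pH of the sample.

From K1 = [H⁺][HCO3⁻]/[CO2*]:  pH = pK1 + log₁₀([HCO3⁻]/[CO2*])
log₁₀(33.9) = +1.530
pH = 5.97 + (+1.530) = 7.50

pH = 7.50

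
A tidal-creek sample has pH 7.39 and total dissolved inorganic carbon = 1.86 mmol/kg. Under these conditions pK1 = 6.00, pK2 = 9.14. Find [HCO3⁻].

α₁ = 1 / (1 + [H⁺]/K1 + K2/[H⁺]) = 1 / (1 + 10^-1.39 + 10^-1.75)
   = 1 / (1 + 0.040738 + 0.017783) = 1/1.0585 = 0.9447
[HCO3⁻] = α₁ × DIC = 0.9447 × 1.86 = 1.76 mmol/kg

[HCO3⁻] = 1.76 mmol/kg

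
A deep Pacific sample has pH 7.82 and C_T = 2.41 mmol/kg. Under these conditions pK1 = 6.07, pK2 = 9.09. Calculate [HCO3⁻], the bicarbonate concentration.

[HCO3⁻] = 2.25 mmol/kg

α₁ = 1 / (1 + [H⁺]/K1 + K2/[H⁺]) = 1 / (1 + 10^-1.75 + 10^-1.27)
   = 1 / (1 + 0.017783 + 0.053703) = 1/1.0715 = 0.9333
[HCO3⁻] = α₁ × DIC = 0.9333 × 2.41 = 2.25 mmol/kg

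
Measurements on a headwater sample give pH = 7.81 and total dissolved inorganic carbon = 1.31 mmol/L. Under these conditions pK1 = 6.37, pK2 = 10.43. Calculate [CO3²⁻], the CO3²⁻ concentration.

α₂ = 1 / (1 + [H⁺]/K2 + [H⁺]²/(K1K2)) = 1 / (1 + 10^+2.62 + 10^+1.18)
   = 1 / (1 + 416.87 + 15.136) = 1/433.00 = 0.002309
[CO3²⁻] = α₂ × DIC = 0.002309 × 1.31 = 0.00303 mmol/L = 3.03 μmol/L

[CO3²⁻] = 3.03 μmol/L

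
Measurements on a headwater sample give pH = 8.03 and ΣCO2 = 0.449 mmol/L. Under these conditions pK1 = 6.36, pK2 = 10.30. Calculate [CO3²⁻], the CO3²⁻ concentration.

[CO3²⁻] = 2.35 μmol/L

α₂ = 1 / (1 + [H⁺]/K2 + [H⁺]²/(K1K2)) = 1 / (1 + 10^+2.27 + 10^+0.60)
   = 1 / (1 + 186.21 + 3.9811) = 1/191.19 = 0.005230
[CO3²⁻] = α₂ × DIC = 0.005230 × 0.449 = 0.00235 mmol/L = 2.35 μmol/L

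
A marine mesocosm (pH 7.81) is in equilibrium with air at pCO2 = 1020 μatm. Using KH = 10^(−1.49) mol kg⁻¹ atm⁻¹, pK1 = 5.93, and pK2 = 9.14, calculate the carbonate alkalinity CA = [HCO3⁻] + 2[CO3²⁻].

[CO2*] = KH · pCO2 = 10^(−1.49) × 1020×10^-6 = 3.301×10^-5 mol/kg
α₀ = 1/(1 + K1/[H⁺] + K1K2/[H⁺]²) = 1/(1 + 10^+1.88 + 10^+0.55) = 0.01244
DIC = [CO2*]/α₀ = 3.301×10^-5 / 0.01244 = 2.654 mmol/kg
CA = (α₁ + 2α₂)·DIC = (0.9434 + 2×0.04413) × 2.654 = 2.74 mmol/kg

CA = 2.74 mmol/kg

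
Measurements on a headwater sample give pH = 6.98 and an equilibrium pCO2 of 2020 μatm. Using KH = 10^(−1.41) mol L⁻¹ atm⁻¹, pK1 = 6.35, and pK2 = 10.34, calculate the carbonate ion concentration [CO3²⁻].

[CO3²⁻] = 0.146 μmol/L

[CO2*] = KH · pCO2 = 10^(−1.41) × 2020×10^-6 = 7.859×10^-5 mol/L
α₀ = 1/(1 + K1/[H⁺] + K1K2/[H⁺]²) = 1/(1 + 10^+0.63 + 10^-2.73) = 0.1898
DIC = [CO2*]/α₀ = 7.859×10^-5 / 0.1898 = 0.4140 mmol/L
[CO3²⁻] = α₂·DIC; α₂ = 0.0003535, so [CO3²⁻] = 0.0003535 × 0.4140 = 0.000146 mmol/L = 0.146 μmol/L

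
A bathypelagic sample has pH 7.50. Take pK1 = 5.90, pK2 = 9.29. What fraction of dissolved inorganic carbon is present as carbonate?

α₂ = 0.0156

α₂ = 1 / (1 + [H⁺]/K2 + [H⁺]²/(K1K2)) = 1 / (1 + 10^+1.79 + 10^+0.19)
   = 1 / (1 + 61.660 + 1.5488) = 1/64.208 = 0.01557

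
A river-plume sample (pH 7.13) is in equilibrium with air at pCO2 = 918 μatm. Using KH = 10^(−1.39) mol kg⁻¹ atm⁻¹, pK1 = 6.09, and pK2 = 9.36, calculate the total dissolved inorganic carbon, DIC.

DIC = 0.450 mmol/kg

[CO2*] = KH · pCO2 = 10^(−1.39) × 918×10^-6 = 3.740×10^-5 mol/kg
α₀ = 1/(1 + K1/[H⁺] + K1K2/[H⁺]²) = 1/(1 + 10^+1.04 + 10^-1.19) = 0.08313
DIC = [CO2*]/α₀ = 3.740×10^-5 / 0.08313 = 0.450 mmol/kg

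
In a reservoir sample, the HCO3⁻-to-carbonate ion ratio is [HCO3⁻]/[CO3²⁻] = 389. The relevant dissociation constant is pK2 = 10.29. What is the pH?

From K2 = [H⁺][CO3²⁻]/[HCO3⁻]:  pH = pK2 − log₁₀([HCO3⁻]/[CO3²⁻])
log₁₀(389) = +2.590
pH = 10.29 − (+2.590) = 7.70

pH = 7.70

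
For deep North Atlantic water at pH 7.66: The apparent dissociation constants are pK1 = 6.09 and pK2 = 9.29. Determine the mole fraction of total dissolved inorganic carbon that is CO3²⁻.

α₂ = 1 / (1 + [H⁺]/K2 + [H⁺]²/(K1K2)) = 1 / (1 + 10^+1.63 + 10^+0.06)
   = 1 / (1 + 42.658 + 1.1482) = 1/44.806 = 0.02232

α₂ = 0.0223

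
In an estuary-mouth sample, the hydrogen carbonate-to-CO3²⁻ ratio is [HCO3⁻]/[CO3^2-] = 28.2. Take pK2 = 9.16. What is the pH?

From K2 = [H⁺][CO3^2-]/[HCO3⁻]:  pH = pK2 − log₁₀([HCO3⁻]/[CO3^2-])
log₁₀(28.2) = +1.450
pH = 9.16 − (+1.450) = 7.71

pH = 7.71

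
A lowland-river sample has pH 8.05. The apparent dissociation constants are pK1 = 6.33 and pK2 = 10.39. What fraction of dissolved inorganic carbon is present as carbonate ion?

α₂ = 1 / (1 + [H⁺]/K2 + [H⁺]²/(K1K2)) = 1 / (1 + 10^+2.34 + 10^+0.62)
   = 1 / (1 + 218.78 + 4.1687) = 1/223.94 = 0.004465

α₂ = 0.00447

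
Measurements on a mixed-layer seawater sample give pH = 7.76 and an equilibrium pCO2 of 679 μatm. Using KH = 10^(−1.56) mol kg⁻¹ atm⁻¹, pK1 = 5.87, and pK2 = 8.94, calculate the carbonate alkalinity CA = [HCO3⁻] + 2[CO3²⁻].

CA = 1.64 mmol/kg

[CO2*] = KH · pCO2 = 10^(−1.56) × 679×10^-6 = 1.870×10^-5 mol/kg
α₀ = 1/(1 + K1/[H⁺] + K1K2/[H⁺]²) = 1/(1 + 10^+1.89 + 10^+0.71) = 0.01194
DIC = [CO2*]/α₀ = 1.870×10^-5 / 0.01194 = 1.566 mmol/kg
CA = (α₁ + 2α₂)·DIC = (0.9268 + 2×0.06123) × 1.566 = 1.64 mmol/kg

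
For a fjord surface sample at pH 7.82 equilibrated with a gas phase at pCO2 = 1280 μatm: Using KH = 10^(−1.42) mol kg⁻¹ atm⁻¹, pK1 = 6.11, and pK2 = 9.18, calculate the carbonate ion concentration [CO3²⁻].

[CO2*] = KH · pCO2 = 10^(−1.42) × 1280×10^-6 = 4.866×10^-5 mol/kg
α₀ = 1/(1 + K1/[H⁺] + K1K2/[H⁺]²) = 1/(1 + 10^+1.71 + 10^+0.35) = 0.01834
DIC = [CO2*]/α₀ = 4.866×10^-5 / 0.01834 = 2.653 mmol/kg
[CO3²⁻] = α₂·DIC; α₂ = 0.04106, so [CO3²⁻] = 0.04106 × 2.653 = 0.109 mmol/kg

[CO3²⁻] = 0.109 mmol/kg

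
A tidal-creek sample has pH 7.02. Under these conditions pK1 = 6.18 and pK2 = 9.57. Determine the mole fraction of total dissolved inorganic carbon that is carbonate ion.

α₂ = 1 / (1 + [H⁺]/K2 + [H⁺]²/(K1K2)) = 1 / (1 + 10^+2.55 + 10^+1.71)
   = 1 / (1 + 354.81 + 51.286) = 1/407.10 = 0.002456

α₂ = 0.00246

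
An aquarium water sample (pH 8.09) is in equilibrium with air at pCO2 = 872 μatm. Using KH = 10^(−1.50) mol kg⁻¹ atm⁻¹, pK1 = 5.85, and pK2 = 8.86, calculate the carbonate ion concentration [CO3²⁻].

[CO2*] = KH · pCO2 = 10^(−1.50) × 872×10^-6 = 2.758×10^-5 mol/kg
α₀ = 1/(1 + K1/[H⁺] + K1K2/[H⁺]²) = 1/(1 + 10^+2.24 + 10^+1.47) = 0.004895
DIC = [CO2*]/α₀ = 2.758×10^-5 / 0.004895 = 5.633 mmol/kg
[CO3²⁻] = α₂·DIC; α₂ = 0.1445, so [CO3²⁻] = 0.1445 × 5.633 = 0.814 mmol/kg

[CO3²⁻] = 0.814 mmol/kg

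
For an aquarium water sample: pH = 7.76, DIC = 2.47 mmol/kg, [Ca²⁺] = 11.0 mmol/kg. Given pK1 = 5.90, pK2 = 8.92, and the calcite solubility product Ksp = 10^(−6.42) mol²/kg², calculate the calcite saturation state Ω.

Ω = 4.57

α₂ = 1 / (1 + [H⁺]/K2 + [H⁺]²/(K1K2)) = 1 / (1 + 10^+1.16 + 10^-0.70)
   = 1 / (1 + 14.454 + 0.19953) = 1/15.654 = 0.06388
[CO3²⁻] = α₂ × DIC = 0.06388 × 2.47 = 0.1578 mmol/kg
Ksp = 10^(−6.42) = 3.802×10^-7
Ω = [Ca²⁺][CO3²⁻]/Ksp = (11.0×10^-3)(1.578×10^-4) / 3.802×10^-7 = 4.57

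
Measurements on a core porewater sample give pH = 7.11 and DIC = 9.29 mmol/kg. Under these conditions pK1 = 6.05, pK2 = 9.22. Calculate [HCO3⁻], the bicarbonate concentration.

α₁ = 1 / (1 + [H⁺]/K1 + K2/[H⁺]) = 1 / (1 + 10^-1.06 + 10^-2.11)
   = 1 / (1 + 0.087096 + 0.0077625) = 1/1.0949 = 0.9134
[HCO3⁻] = α₁ × DIC = 0.9134 × 9.29 = 8.49 mmol/kg

[HCO3⁻] = 8.49 mmol/kg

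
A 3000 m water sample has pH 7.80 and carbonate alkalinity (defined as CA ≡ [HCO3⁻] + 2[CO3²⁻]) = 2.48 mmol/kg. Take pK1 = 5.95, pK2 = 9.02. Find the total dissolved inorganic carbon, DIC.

CA = [HCO3⁻] + 2[CO3²⁻] = (α₁ + 2α₂)·DIC
At pH 7.80: [H⁺]/K1 = 10^-1.85 = 0.014125, K2/[H⁺] = 10^-1.22 = 0.060256
α₁ = 1/(1 + 0.014125 + 0.060256) = 1/1.0744 = 0.9308; α₂ = α₁·K2/[H⁺] = 0.05608
α₁ + 2α₂ = 1.0429
DIC = CA / (α₁ + 2α₂) = 2.48 / 1.0429 = 2.38 mmol/kg

DIC = 2.38 mmol/kg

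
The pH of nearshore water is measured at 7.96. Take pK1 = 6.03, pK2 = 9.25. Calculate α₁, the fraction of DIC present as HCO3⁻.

α₁ = 0.941

α₁ = 1 / (1 + [H⁺]/K1 + K2/[H⁺]) = 1 / (1 + 10^-1.93 + 10^-1.29)
   = 1 / (1 + 0.011749 + 0.051286) = 1/1.0630 = 0.9407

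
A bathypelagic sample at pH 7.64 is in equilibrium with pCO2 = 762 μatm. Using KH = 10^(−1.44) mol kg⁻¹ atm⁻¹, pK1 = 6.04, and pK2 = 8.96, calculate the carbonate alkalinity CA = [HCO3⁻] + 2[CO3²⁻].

CA = 1.21 mmol/kg

[CO2*] = KH · pCO2 = 10^(−1.44) × 762×10^-6 = 2.767×10^-5 mol/kg
α₀ = 1/(1 + K1/[H⁺] + K1K2/[H⁺]²) = 1/(1 + 10^+1.60 + 10^+0.28) = 0.02341
DIC = [CO2*]/α₀ = 2.767×10^-5 / 0.02341 = 1.182 mmol/kg
CA = (α₁ + 2α₂)·DIC = (0.9320 + 2×0.04461) × 1.182 = 1.21 mmol/kg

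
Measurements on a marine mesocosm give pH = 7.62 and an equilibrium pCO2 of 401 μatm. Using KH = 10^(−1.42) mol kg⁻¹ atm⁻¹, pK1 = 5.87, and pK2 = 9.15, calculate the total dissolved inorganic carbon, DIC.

[CO2*] = KH · pCO2 = 10^(−1.42) × 401×10^-6 = 1.525×10^-5 mol/kg
α₀ = 1/(1 + K1/[H⁺] + K1K2/[H⁺]²) = 1/(1 + 10^+1.75 + 10^+0.22) = 0.01698
DIC = [CO2*]/α₀ = 1.525×10^-5 / 0.01698 = 0.898 mmol/kg

DIC = 0.898 mmol/kg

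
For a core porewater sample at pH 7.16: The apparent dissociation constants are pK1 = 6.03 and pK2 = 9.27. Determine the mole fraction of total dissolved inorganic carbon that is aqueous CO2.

α₀ = 0.0685

α₀ = 1 / (1 + K1/[H⁺] + K1K2/[H⁺]²) = 1 / (1 + 10^+1.13 + 10^-0.98)
   = 1 / (1 + 13.490 + 0.10471) = 1/14.594 = 0.06852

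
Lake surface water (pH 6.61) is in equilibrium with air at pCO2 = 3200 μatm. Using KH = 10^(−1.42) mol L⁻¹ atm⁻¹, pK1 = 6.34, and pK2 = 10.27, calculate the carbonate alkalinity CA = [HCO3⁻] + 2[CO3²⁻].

[CO2*] = KH · pCO2 = 10^(−1.42) × 3200×10^-6 = 1.217×10^-4 mol/L
α₀ = 1/(1 + K1/[H⁺] + K1K2/[H⁺]²) = 1/(1 + 10^+0.27 + 10^-3.39) = 0.3493
DIC = [CO2*]/α₀ = 1.217×10^-4 / 0.3493 = 0.3483 mmol/L
CA = (α₁ + 2α₂)·DIC = (0.6505 + 2×0.0001423) × 0.3483 = 0.227 mmol/L

CA = 0.227 mmol/L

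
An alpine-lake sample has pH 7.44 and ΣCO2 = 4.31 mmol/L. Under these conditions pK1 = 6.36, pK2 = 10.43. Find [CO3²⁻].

[CO3²⁻] = 4.07 μmol/L

α₂ = 1 / (1 + [H⁺]/K2 + [H⁺]²/(K1K2)) = 1 / (1 + 10^+2.99 + 10^+1.91)
   = 1 / (1 + 977.24 + 81.283) = 1/1059.5 = 0.0009438
[CO3²⁻] = α₂ × DIC = 0.0009438 × 4.31 = 0.00407 mmol/L = 4.07 μmol/L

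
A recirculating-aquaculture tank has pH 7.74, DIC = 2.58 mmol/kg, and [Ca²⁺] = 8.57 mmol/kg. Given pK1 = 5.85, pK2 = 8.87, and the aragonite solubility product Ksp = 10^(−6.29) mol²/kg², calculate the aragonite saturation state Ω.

Ω = 2.94

α₂ = 1 / (1 + [H⁺]/K2 + [H⁺]²/(K1K2)) = 1 / (1 + 10^+1.13 + 10^-0.76)
   = 1 / (1 + 13.490 + 0.17378) = 1/14.663 = 0.06820
[CO3²⁻] = α₂ × DIC = 0.06820 × 2.58 = 0.1759 mmol/kg
Ksp = 10^(−6.29) = 5.129×10^-7
Ω = [Ca²⁺][CO3²⁻]/Ksp = (8.57×10^-3)(1.759×10^-4) / 5.129×10^-7 = 2.94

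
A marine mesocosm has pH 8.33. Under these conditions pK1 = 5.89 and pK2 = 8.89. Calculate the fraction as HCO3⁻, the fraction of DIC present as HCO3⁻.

α₁ = 0.782

α₁ = 1 / (1 + [H⁺]/K1 + K2/[H⁺]) = 1 / (1 + 10^-2.44 + 10^-0.56)
   = 1 / (1 + 0.0036308 + 0.27542) = 1/1.2791 = 0.7818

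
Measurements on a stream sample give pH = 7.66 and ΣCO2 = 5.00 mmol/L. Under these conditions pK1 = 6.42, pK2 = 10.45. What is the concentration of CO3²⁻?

α₂ = 1 / (1 + [H⁺]/K2 + [H⁺]²/(K1K2)) = 1 / (1 + 10^+2.79 + 10^+1.55)
   = 1 / (1 + 616.60 + 35.481) = 1/653.08 = 0.001531
[CO3²⁻] = α₂ × DIC = 0.001531 × 5.00 = 0.00766 mmol/L = 7.66 μmol/L

[CO3²⁻] = 7.66 μmol/L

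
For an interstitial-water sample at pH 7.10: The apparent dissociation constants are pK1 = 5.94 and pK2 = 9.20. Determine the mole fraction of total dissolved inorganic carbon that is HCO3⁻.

α₁ = 1 / (1 + [H⁺]/K1 + K2/[H⁺]) = 1 / (1 + 10^-1.16 + 10^-2.10)
   = 1 / (1 + 0.069183 + 0.0079433) = 1/1.0771 = 0.9284

α₁ = 0.928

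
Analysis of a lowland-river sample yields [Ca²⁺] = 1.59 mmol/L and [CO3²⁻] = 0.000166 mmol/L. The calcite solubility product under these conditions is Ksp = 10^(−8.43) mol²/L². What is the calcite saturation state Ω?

Ksp = 10^(−8.43) = 3.715×10^-9
Ω = [Ca²⁺][CO3²⁻]/Ksp = (1.59×10^-3)(0.000166×10^-3) / 3.715×10^-9 = 0.0710

Ω = 0.0710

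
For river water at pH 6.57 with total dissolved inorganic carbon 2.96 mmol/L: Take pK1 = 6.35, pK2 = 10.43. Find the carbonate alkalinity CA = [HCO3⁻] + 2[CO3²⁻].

CA = [HCO3⁻] + 2[CO3²⁻] = (α₁ + 2α₂)·DIC
At pH 6.57: [H⁺]/K1 = 10^-0.22 = 0.60256, K2/[H⁺] = 10^-3.86 = 0.00013804
α₁ = 1/(1 + 0.60256 + 0.00013804) = 1/1.6027 = 0.6239; α₂ = α₁·K2/[H⁺] = 8.613×10^-5
α₁ + 2α₂ = 0.6241
CA = 0.6241 × 2.96 = 1.85 mmol/L

CA = 1.85 mmol/L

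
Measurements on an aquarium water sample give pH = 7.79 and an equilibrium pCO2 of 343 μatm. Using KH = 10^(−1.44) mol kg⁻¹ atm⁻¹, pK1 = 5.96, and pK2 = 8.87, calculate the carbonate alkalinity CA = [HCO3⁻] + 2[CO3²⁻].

[CO2*] = KH · pCO2 = 10^(−1.44) × 343×10^-6 = 1.245×10^-5 mol/kg
α₀ = 1/(1 + K1/[H⁺] + K1K2/[H⁺]²) = 1/(1 + 10^+1.83 + 10^+0.75) = 0.01347
DIC = [CO2*]/α₀ = 1.245×10^-5 / 0.01347 = 0.9245 mmol/kg
CA = (α₁ + 2α₂)·DIC = (0.9108 + 2×0.07575) × 0.9245 = 0.982 mmol/kg

CA = 0.982 mmol/kg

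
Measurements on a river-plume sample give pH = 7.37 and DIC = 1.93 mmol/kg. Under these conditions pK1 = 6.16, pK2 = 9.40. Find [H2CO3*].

α₀ = 1 / (1 + K1/[H⁺] + K1K2/[H⁺]²) = 1 / (1 + 10^+1.21 + 10^-0.82)
   = 1 / (1 + 16.218 + 0.15136) = 1/17.369 = 0.05757
[CO2*] = α₀ × DIC = 0.05757 × 1.93 = 0.111 mmol/kg

[CO2*] = 0.111 mmol/kg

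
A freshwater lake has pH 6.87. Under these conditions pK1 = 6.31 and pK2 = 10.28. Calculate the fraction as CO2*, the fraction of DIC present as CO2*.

α₀ = 0.216

α₀ = 1 / (1 + K1/[H⁺] + K1K2/[H⁺]²) = 1 / (1 + 10^+0.56 + 10^-2.85)
   = 1 / (1 + 3.6308 + 0.0014125) = 1/4.6322 = 0.2159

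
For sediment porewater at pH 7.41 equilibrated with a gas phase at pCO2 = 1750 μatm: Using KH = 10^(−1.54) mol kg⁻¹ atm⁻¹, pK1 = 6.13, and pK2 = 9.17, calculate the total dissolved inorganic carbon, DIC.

[CO2*] = KH · pCO2 = 10^(−1.54) × 1750×10^-6 = 5.047×10^-5 mol/kg
α₀ = 1/(1 + K1/[H⁺] + K1K2/[H⁺]²) = 1/(1 + 10^+1.28 + 10^-0.48) = 0.04905
DIC = [CO2*]/α₀ = 5.047×10^-5 / 0.04905 = 1.03 mmol/kg

DIC = 1.03 mmol/kg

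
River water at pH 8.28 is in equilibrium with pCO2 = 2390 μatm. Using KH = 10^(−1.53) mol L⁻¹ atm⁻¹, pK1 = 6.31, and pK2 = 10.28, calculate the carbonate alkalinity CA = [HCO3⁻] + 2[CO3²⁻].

[CO2*] = KH · pCO2 = 10^(−1.53) × 2390×10^-6 = 7.053×10^-5 mol/L
α₀ = 1/(1 + K1/[H⁺] + K1K2/[H⁺]²) = 1/(1 + 10^+1.97 + 10^-0.03) = 0.01050
DIC = [CO2*]/α₀ = 7.053×10^-5 / 0.01050 = 6.719 mmol/L
CA = (α₁ + 2α₂)·DIC = (0.9797 + 2×0.009797) × 6.719 = 6.71 mmol/L

CA = 6.71 mmol/L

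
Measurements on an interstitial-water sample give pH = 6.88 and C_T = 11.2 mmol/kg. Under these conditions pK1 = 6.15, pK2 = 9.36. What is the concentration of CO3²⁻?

[CO3²⁻] = 0.0312 mmol/kg

α₂ = 1 / (1 + [H⁺]/K2 + [H⁺]²/(K1K2)) = 1 / (1 + 10^+2.48 + 10^+1.75)
   = 1 / (1 + 302.00 + 56.234) = 1/359.23 = 0.002784
[CO3²⁻] = α₂ × DIC = 0.002784 × 11.2 = 0.0312 mmol/kg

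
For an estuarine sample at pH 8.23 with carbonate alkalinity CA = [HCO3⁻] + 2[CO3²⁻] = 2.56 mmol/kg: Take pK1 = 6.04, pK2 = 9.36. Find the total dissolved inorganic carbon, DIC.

CA = [HCO3⁻] + 2[CO3²⁻] = (α₁ + 2α₂)·DIC
At pH 8.23: [H⁺]/K1 = 10^-2.19 = 0.0064565, K2/[H⁺] = 10^-1.13 = 0.074131
α₁ = 1/(1 + 0.0064565 + 0.074131) = 1/1.0806 = 0.9254; α₂ = α₁·K2/[H⁺] = 0.06860
α₁ + 2α₂ = 1.0626
DIC = CA / (α₁ + 2α₂) = 2.56 / 1.0626 = 2.41 mmol/kg

DIC = 2.41 mmol/kg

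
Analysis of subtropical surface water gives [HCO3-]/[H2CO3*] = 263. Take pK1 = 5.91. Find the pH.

From K1 = [H⁺][HCO3-]/[H2CO3*]:  pH = pK1 + log₁₀([HCO3-]/[H2CO3*])
log₁₀(263) = +2.420
pH = 5.91 + (+2.420) = 8.33

pH = 8.33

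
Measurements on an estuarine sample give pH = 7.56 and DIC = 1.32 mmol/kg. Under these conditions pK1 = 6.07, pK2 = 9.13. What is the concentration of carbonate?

[CO3²⁻] = 0.0335 mmol/kg

α₂ = 1 / (1 + [H⁺]/K2 + [H⁺]²/(K1K2)) = 1 / (1 + 10^+1.57 + 10^+0.08)
   = 1 / (1 + 37.154 + 1.2023) = 1/39.356 = 0.02541
[CO3²⁻] = α₂ × DIC = 0.02541 × 1.32 = 0.0335 mmol/kg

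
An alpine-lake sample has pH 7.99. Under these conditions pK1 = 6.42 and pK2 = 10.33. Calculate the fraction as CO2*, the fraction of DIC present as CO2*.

α₀ = 0.0261

α₀ = 1 / (1 + K1/[H⁺] + K1K2/[H⁺]²) = 1 / (1 + 10^+1.57 + 10^-0.77)
   = 1 / (1 + 37.154 + 0.16982) = 1/38.323 = 0.02609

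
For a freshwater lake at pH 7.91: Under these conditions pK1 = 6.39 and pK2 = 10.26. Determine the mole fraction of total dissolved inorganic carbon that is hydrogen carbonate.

α₁ = 0.966

α₁ = 1 / (1 + [H⁺]/K1 + K2/[H⁺]) = 1 / (1 + 10^-1.52 + 10^-2.35)
   = 1 / (1 + 0.030200 + 0.0044668) = 1/1.0347 = 0.9665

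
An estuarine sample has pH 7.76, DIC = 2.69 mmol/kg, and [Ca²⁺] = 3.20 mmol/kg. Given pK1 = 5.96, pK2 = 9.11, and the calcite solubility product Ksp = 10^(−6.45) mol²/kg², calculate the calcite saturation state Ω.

α₂ = 1 / (1 + [H⁺]/K2 + [H⁺]²/(K1K2)) = 1 / (1 + 10^+1.35 + 10^-0.45)
   = 1 / (1 + 22.387 + 0.35481) = 1/23.742 = 0.04212
[CO3²⁻] = α₂ × DIC = 0.04212 × 2.69 = 0.1133 mmol/kg
Ksp = 10^(−6.45) = 3.548×10^-7
Ω = [Ca²⁺][CO3²⁻]/Ksp = (3.20×10^-3)(1.133×10^-4) / 3.548×10^-7 = 1.02

Ω = 1.02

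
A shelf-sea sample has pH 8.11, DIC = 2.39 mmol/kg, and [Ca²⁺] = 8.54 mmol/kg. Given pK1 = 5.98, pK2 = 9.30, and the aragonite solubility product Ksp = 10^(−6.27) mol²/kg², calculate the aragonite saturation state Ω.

Ω = 2.29

α₂ = 1 / (1 + [H⁺]/K2 + [H⁺]²/(K1K2)) = 1 / (1 + 10^+1.19 + 10^-0.94)
   = 1 / (1 + 15.488 + 0.11482) = 1/16.603 = 0.06023
[CO3²⁻] = α₂ × DIC = 0.06023 × 2.39 = 0.1440 mmol/kg
Ksp = 10^(−6.27) = 5.370×10^-7
Ω = [Ca²⁺][CO3²⁻]/Ksp = (8.54×10^-3)(1.440×10^-4) / 5.370×10^-7 = 2.29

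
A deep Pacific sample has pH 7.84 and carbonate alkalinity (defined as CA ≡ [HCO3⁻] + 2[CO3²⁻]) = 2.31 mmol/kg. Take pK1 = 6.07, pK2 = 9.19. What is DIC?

DIC = 2.25 mmol/kg

CA = [HCO3⁻] + 2[CO3²⁻] = (α₁ + 2α₂)·DIC
At pH 7.84: [H⁺]/K1 = 10^-1.77 = 0.016982, K2/[H⁺] = 10^-1.35 = 0.044668
α₁ = 1/(1 + 0.016982 + 0.044668) = 1/1.0617 = 0.9419; α₂ = α₁·K2/[H⁺] = 0.04207
α₁ + 2α₂ = 1.0261
DIC = CA / (α₁ + 2α₂) = 2.31 / 1.0261 = 2.25 mmol/kg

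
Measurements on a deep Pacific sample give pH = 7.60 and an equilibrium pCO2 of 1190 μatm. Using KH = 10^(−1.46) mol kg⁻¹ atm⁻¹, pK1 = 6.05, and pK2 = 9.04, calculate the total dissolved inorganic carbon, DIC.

[CO2*] = KH · pCO2 = 10^(−1.46) × 1190×10^-6 = 4.126×10^-5 mol/kg
α₀ = 1/(1 + K1/[H⁺] + K1K2/[H⁺]²) = 1/(1 + 10^+1.55 + 10^+0.11) = 0.02648
DIC = [CO2*]/α₀ = 4.126×10^-5 / 0.02648 = 1.56 mmol/kg

DIC = 1.56 mmol/kg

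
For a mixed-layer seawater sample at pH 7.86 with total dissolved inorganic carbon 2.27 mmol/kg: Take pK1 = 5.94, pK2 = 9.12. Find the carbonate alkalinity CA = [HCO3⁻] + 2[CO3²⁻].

CA = [HCO3⁻] + 2[CO3²⁻] = (α₁ + 2α₂)·DIC
At pH 7.86: [H⁺]/K1 = 10^-1.92 = 0.012023, K2/[H⁺] = 10^-1.26 = 0.054954
α₁ = 1/(1 + 0.012023 + 0.054954) = 1/1.0670 = 0.9372; α₂ = α₁·K2/[H⁺] = 0.05150
α₁ + 2α₂ = 1.0402
CA = 1.0402 × 2.27 = 2.36 mmol/kg

CA = 2.36 mmol/kg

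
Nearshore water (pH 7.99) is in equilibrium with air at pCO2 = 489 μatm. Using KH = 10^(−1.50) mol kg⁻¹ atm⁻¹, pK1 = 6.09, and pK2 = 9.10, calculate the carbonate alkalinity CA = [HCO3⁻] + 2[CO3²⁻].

[CO2*] = KH · pCO2 = 10^(−1.50) × 489×10^-6 = 1.546×10^-5 mol/kg
α₀ = 1/(1 + K1/[H⁺] + K1K2/[H⁺]²) = 1/(1 + 10^+1.90 + 10^+0.79) = 0.01155
DIC = [CO2*]/α₀ = 1.546×10^-5 / 0.01155 = 1.339 mmol/kg
CA = (α₁ + 2α₂)·DIC = (0.9173 + 2×0.07120) × 1.339 = 1.42 mmol/kg

CA = 1.42 mmol/kg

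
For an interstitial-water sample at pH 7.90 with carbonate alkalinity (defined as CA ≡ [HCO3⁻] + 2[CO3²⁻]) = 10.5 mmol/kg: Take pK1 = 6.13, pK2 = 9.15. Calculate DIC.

CA = [HCO3⁻] + 2[CO3²⁻] = (α₁ + 2α₂)·DIC
At pH 7.90: [H⁺]/K1 = 10^-1.77 = 0.016982, K2/[H⁺] = 10^-1.25 = 0.056234
α₁ = 1/(1 + 0.016982 + 0.056234) = 1/1.0732 = 0.9318; α₂ = α₁·K2/[H⁺] = 0.05240
α₁ + 2α₂ = 1.0366
DIC = CA / (α₁ + 2α₂) = 10.5 / 1.0366 = 10.1 mmol/kg

DIC = 10.1 mmol/kg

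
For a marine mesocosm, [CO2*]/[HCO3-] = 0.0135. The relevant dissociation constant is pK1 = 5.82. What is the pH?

From K1 = [H⁺][HCO3-]/[CO2*]:  pH = pK1 − log₁₀([CO2*]/[HCO3-])
log₁₀(0.0135) = -1.870
pH = 5.82 − (-1.870) = 7.69

pH = 7.69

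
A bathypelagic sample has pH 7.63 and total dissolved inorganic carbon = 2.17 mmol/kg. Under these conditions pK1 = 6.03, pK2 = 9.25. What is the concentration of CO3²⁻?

[CO3²⁻] = 0.0496 mmol/kg

α₂ = 1 / (1 + [H⁺]/K2 + [H⁺]²/(K1K2)) = 1 / (1 + 10^+1.62 + 10^+0.02)
   = 1 / (1 + 41.687 + 1.0471) = 1/43.734 = 0.02287
[CO3²⁻] = α₂ × DIC = 0.02287 × 2.17 = 0.0496 mmol/kg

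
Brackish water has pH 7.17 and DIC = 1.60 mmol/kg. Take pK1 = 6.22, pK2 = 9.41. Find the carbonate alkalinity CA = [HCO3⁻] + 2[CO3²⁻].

CA = 1.45 mmol/kg

CA = [HCO3⁻] + 2[CO3²⁻] = (α₁ + 2α₂)·DIC
At pH 7.17: [H⁺]/K1 = 10^-0.95 = 0.11220, K2/[H⁺] = 10^-2.24 = 0.0057544
α₁ = 1/(1 + 0.11220 + 0.0057544) = 1/1.1180 = 0.8945; α₂ = α₁·K2/[H⁺] = 0.005147
α₁ + 2α₂ = 0.9048
CA = 0.9048 × 1.60 = 1.45 mmol/kg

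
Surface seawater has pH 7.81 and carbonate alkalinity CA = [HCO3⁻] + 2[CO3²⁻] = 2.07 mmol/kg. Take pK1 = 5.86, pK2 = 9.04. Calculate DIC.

CA = [HCO3⁻] + 2[CO3²⁻] = (α₁ + 2α₂)·DIC
At pH 7.81: [H⁺]/K1 = 10^-1.95 = 0.011220, K2/[H⁺] = 10^-1.23 = 0.058884
α₁ = 1/(1 + 0.011220 + 0.058884) = 1/1.0701 = 0.9345; α₂ = α₁·K2/[H⁺] = 0.05503
α₁ + 2α₂ = 1.0445
DIC = CA / (α₁ + 2α₂) = 2.07 / 1.0445 = 1.98 mmol/kg

DIC = 1.98 mmol/kg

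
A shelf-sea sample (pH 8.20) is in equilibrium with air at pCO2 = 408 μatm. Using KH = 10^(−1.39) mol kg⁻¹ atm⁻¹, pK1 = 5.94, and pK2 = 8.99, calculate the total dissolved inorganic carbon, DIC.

DIC = 3.53 mmol/kg

[CO2*] = KH · pCO2 = 10^(−1.39) × 408×10^-6 = 1.662×10^-5 mol/kg
α₀ = 1/(1 + K1/[H⁺] + K1K2/[H⁺]²) = 1/(1 + 10^+2.26 + 10^+1.47) = 0.004706
DIC = [CO2*]/α₀ = 1.662×10^-5 / 0.004706 = 3.53 mmol/kg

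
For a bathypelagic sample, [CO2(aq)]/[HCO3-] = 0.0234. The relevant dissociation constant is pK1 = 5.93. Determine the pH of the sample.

From K1 = [H⁺][HCO3-]/[CO2(aq)]:  pH = pK1 − log₁₀([CO2(aq)]/[HCO3-])
log₁₀(0.0234) = -1.631
pH = 5.93 − (-1.631) = 7.56

pH = 7.56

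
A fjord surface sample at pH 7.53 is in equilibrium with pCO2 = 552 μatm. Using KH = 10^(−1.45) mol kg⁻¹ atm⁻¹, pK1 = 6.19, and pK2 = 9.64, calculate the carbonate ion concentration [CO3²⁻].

[CO2*] = KH · pCO2 = 10^(−1.45) × 552×10^-6 = 1.959×10^-5 mol/kg
α₀ = 1/(1 + K1/[H⁺] + K1K2/[H⁺]²) = 1/(1 + 10^+1.34 + 10^-0.77) = 0.04339
DIC = [CO2*]/α₀ = 1.959×10^-5 / 0.04339 = 0.4514 mmol/kg
[CO3²⁻] = α₂·DIC; α₂ = 0.007368, so [CO3²⁻] = 0.007368 × 0.4514 = 0.00333 mmol/kg = 3.33 μmol/kg

[CO3²⁻] = 3.33 μmol/kg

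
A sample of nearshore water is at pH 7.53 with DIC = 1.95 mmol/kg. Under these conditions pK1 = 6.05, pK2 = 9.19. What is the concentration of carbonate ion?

[CO3²⁻] = 0.0404 mmol/kg

α₂ = 1 / (1 + [H⁺]/K2 + [H⁺]²/(K1K2)) = 1 / (1 + 10^+1.66 + 10^+0.18)
   = 1 / (1 + 45.709 + 1.5136) = 1/48.222 = 0.02074
[CO3²⁻] = α₂ × DIC = 0.02074 × 1.95 = 0.0404 mmol/kg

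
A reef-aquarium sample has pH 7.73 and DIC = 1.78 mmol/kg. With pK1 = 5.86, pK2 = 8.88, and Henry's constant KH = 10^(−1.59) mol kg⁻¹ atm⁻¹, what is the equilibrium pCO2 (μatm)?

pCO2 = 862 μatm

α₀ = 1 / (1 + K1/[H⁺] + K1K2/[H⁺]²) = 1 / (1 + 10^+1.87 + 10^+0.72)
   = 1 / (1 + 74.131 + 5.2481) = 1/80.379 = 0.01244
[CO2*] = α₀ × DIC = 0.01244 × 1.78 = 0.02215 mmol/kg
pCO2 = [CO2*]/KH = 2.215×10^-5 / 2.570×10^-2 = 862 μatm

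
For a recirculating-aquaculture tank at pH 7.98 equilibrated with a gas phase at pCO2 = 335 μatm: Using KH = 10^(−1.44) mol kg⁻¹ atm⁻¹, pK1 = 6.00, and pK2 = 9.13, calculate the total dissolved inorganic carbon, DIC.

DIC = 1.26 mmol/kg

[CO2*] = KH · pCO2 = 10^(−1.44) × 335×10^-6 = 1.216×10^-5 mol/kg
α₀ = 1/(1 + K1/[H⁺] + K1K2/[H⁺]²) = 1/(1 + 10^+1.98 + 10^+0.83) = 0.009684
DIC = [CO2*]/α₀ = 1.216×10^-5 / 0.009684 = 1.26 mmol/kg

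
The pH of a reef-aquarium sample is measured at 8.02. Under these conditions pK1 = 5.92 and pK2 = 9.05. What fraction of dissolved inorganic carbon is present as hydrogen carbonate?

α₁ = 0.908

α₁ = 1 / (1 + [H⁺]/K1 + K2/[H⁺]) = 1 / (1 + 10^-2.10 + 10^-1.03)
   = 1 / (1 + 0.0079433 + 0.093325) = 1/1.1013 = 0.9080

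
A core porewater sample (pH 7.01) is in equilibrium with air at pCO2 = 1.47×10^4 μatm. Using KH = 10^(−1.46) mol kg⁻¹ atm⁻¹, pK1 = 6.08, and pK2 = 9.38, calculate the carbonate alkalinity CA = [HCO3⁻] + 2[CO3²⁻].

CA = 4.38 mmol/kg

[CO2*] = KH · pCO2 = 10^(−1.46) × 1.47×10^4×10^-6 = 5.097×10^-4 mol/kg
α₀ = 1/(1 + K1/[H⁺] + K1K2/[H⁺]²) = 1/(1 + 10^+0.93 + 10^-1.44) = 0.1047
DIC = [CO2*]/α₀ = 5.097×10^-4 / 0.1047 = 4.866 mmol/kg
CA = (α₁ + 2α₂)·DIC = (0.8915 + 2×0.003803) × 4.866 = 4.38 mmol/kg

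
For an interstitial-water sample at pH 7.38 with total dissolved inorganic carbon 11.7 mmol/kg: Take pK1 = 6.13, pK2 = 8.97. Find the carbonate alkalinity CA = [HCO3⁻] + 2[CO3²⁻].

CA = [HCO3⁻] + 2[CO3²⁻] = (α₁ + 2α₂)·DIC
At pH 7.38: [H⁺]/K1 = 10^-1.25 = 0.056234, K2/[H⁺] = 10^-1.59 = 0.025704
α₁ = 1/(1 + 0.056234 + 0.025704) = 1/1.0819 = 0.9243; α₂ = α₁·K2/[H⁺] = 0.02376
α₁ + 2α₂ = 0.9718
CA = 0.9718 × 11.7 = 11.4 mmol/kg

CA = 11.4 mmol/kg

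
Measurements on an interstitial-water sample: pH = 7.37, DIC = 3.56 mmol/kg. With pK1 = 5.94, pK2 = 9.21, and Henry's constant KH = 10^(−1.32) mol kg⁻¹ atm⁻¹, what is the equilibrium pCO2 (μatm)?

α₀ = 1 / (1 + K1/[H⁺] + K1K2/[H⁺]²) = 1 / (1 + 10^+1.43 + 10^-0.41)
   = 1 / (1 + 26.915 + 0.38905) = 1/28.304 = 0.03533
[CO2*] = α₀ × DIC = 0.03533 × 3.56 = 0.1258 mmol/kg
pCO2 = [CO2*]/KH = 1.258×10^-4 / 4.786×10^-2 = 2630 μatm

pCO2 = 2630 μatm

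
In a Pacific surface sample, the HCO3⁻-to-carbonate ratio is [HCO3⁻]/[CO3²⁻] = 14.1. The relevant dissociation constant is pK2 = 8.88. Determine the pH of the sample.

From K2 = [H⁺][CO3²⁻]/[HCO3⁻]:  pH = pK2 − log₁₀([HCO3⁻]/[CO3²⁻])
log₁₀(14.1) = +1.149
pH = 8.88 − (+1.149) = 7.73

pH = 7.73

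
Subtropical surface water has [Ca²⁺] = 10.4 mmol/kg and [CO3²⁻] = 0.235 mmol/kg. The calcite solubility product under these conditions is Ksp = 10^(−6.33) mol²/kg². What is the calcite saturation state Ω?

Ω = 5.23

Ksp = 10^(−6.33) = 4.677×10^-7
Ω = [Ca²⁺][CO3²⁻]/Ksp = (10.4×10^-3)(0.235×10^-3) / 4.677×10^-7 = 5.23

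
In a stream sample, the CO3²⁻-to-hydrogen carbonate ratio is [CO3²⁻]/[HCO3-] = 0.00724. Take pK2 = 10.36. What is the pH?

pH = 8.22

From K2 = [H⁺][CO3²⁻]/[HCO3-]:  pH = pK2 + log₁₀([CO3²⁻]/[HCO3-])
log₁₀(0.00724) = -2.140
pH = 10.36 + (-2.140) = 8.22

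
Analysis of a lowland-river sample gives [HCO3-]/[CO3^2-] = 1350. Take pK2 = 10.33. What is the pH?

pH = 7.20

From K2 = [H⁺][CO3^2-]/[HCO3-]:  pH = pK2 − log₁₀([HCO3-]/[CO3^2-])
log₁₀(1350) = +3.130
pH = 10.33 − (+3.130) = 7.20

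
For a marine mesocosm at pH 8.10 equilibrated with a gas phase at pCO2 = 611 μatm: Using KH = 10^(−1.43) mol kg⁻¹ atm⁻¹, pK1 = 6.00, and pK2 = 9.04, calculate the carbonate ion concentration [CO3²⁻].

[CO3²⁻] = 0.328 mmol/kg

[CO2*] = KH · pCO2 = 10^(−1.43) × 611×10^-6 = 2.270×10^-5 mol/kg
α₀ = 1/(1 + K1/[H⁺] + K1K2/[H⁺]²) = 1/(1 + 10^+2.10 + 10^+1.16) = 0.007075
DIC = [CO2*]/α₀ = 2.270×10^-5 / 0.007075 = 3.209 mmol/kg
[CO3²⁻] = α₂·DIC; α₂ = 0.1023, so [CO3²⁻] = 0.1023 × 3.209 = 0.328 mmol/kg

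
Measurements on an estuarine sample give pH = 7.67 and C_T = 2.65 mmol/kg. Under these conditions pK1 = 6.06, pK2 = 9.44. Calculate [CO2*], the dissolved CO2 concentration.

[CO2*] = 0.0625 mmol/kg

α₀ = 1 / (1 + K1/[H⁺] + K1K2/[H⁺]²) = 1 / (1 + 10^+1.61 + 10^-0.16)
   = 1 / (1 + 40.738 + 0.69183) = 1/42.430 = 0.02357
[CO2*] = α₀ × DIC = 0.02357 × 2.65 = 0.0625 mmol/kg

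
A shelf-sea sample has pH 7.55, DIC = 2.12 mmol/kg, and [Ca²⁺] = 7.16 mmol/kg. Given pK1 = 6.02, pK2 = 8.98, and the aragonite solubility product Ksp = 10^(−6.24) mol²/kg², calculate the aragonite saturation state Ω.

α₂ = 1 / (1 + [H⁺]/K2 + [H⁺]²/(K1K2)) = 1 / (1 + 10^+1.43 + 10^-0.10)
   = 1 / (1 + 26.915 + 0.79433) = 1/28.710 = 0.03483
[CO3²⁻] = α₂ × DIC = 0.03483 × 2.12 = 0.07384 mmol/kg
Ksp = 10^(−6.24) = 5.754×10^-7
Ω = [Ca²⁺][CO3²⁻]/Ksp = (7.16×10^-3)(7.384×10^-5) / 5.754×10^-7 = 0.919

Ω = 0.919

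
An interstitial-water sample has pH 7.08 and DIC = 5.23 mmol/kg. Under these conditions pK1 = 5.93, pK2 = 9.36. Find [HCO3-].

α₁ = 1 / (1 + [H⁺]/K1 + K2/[H⁺]) = 1 / (1 + 10^-1.15 + 10^-2.28)
   = 1 / (1 + 0.070795 + 0.0052481) = 1/1.0760 = 0.9293
[HCO3⁻] = α₁ × DIC = 0.9293 × 5.23 = 4.86 mmol/kg

[HCO3⁻] = 4.86 mmol/kg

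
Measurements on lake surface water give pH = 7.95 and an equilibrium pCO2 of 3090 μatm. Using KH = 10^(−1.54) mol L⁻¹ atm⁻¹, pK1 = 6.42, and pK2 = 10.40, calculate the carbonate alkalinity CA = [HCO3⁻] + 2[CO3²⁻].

CA = 3.04 mmol/L

[CO2*] = KH · pCO2 = 10^(−1.54) × 3090×10^-6 = 8.912×10^-5 mol/L
α₀ = 1/(1 + K1/[H⁺] + K1K2/[H⁺]²) = 1/(1 + 10^+1.53 + 10^-0.92) = 0.02857
DIC = [CO2*]/α₀ = 8.912×10^-5 / 0.02857 = 3.119 mmol/L
CA = (α₁ + 2α₂)·DIC = (0.9680 + 2×0.003435) × 3.119 = 3.04 mmol/L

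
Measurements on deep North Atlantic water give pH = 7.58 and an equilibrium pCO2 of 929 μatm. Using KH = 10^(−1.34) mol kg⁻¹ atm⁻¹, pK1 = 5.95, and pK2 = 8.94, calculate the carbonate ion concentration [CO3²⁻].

[CO2*] = KH · pCO2 = 10^(−1.34) × 929×10^-6 = 4.246×10^-5 mol/kg
α₀ = 1/(1 + K1/[H⁺] + K1K2/[H⁺]²) = 1/(1 + 10^+1.63 + 10^+0.27) = 0.02197
DIC = [CO2*]/α₀ = 4.246×10^-5 / 0.02197 = 1.933 mmol/kg
[CO3²⁻] = α₂·DIC; α₂ = 0.04091, so [CO3²⁻] = 0.04091 × 1.933 = 0.0791 mmol/kg

[CO3²⁻] = 0.0791 mmol/kg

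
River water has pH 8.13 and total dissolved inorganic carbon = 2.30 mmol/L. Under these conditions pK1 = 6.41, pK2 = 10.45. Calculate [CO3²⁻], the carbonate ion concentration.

[CO3²⁻] = 10.8 μmol/L

α₂ = 1 / (1 + [H⁺]/K2 + [H⁺]²/(K1K2)) = 1 / (1 + 10^+2.32 + 10^+0.60)
   = 1 / (1 + 208.93 + 3.9811) = 1/213.91 = 0.004675
[CO3²⁻] = α₂ × DIC = 0.004675 × 2.30 = 0.0108 mmol/L = 10.8 μmol/L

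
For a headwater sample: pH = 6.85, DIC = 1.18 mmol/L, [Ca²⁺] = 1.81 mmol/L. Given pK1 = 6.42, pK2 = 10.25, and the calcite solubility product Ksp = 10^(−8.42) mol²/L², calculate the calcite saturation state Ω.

Ω = 0.163

α₂ = 1 / (1 + [H⁺]/K2 + [H⁺]²/(K1K2)) = 1 / (1 + 10^+3.40 + 10^+2.97)
   = 1 / (1 + 2511.9 + 933.25) = 1/3446.1 = 0.0002902
[CO3²⁻] = α₂ × DIC = 0.0002902 × 1.18 = 0.0003424 mmol/L = 0.3424 μmol/L
Ksp = 10^(−8.42) = 3.802×10^-9
Ω = [Ca²⁺][CO3²⁻]/Ksp = (1.81×10^-3)(3.424×10^-7) / 3.802×10^-9 = 0.163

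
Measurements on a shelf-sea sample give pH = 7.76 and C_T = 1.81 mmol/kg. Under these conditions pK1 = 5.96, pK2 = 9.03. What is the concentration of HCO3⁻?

α₁ = 1 / (1 + [H⁺]/K1 + K2/[H⁺]) = 1 / (1 + 10^-1.80 + 10^-1.27)
   = 1 / (1 + 0.015849 + 0.053703) = 1/1.0696 = 0.9350
[HCO3⁻] = α₁ × DIC = 0.9350 × 1.81 = 1.69 mmol/kg

[HCO3⁻] = 1.69 mmol/kg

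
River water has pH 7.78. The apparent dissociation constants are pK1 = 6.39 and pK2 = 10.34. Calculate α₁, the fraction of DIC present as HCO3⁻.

α₁ = 0.958

α₁ = 1 / (1 + [H⁺]/K1 + K2/[H⁺]) = 1 / (1 + 10^-1.39 + 10^-2.56)
   = 1 / (1 + 0.040738 + 0.0027542) = 1/1.0435 = 0.9583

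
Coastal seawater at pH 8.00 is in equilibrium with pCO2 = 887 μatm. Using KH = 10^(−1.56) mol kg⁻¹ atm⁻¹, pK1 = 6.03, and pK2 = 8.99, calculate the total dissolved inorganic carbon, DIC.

[CO2*] = KH · pCO2 = 10^(−1.56) × 887×10^-6 = 2.443×10^-5 mol/kg
α₀ = 1/(1 + K1/[H⁺] + K1K2/[H⁺]²) = 1/(1 + 10^+1.97 + 10^+0.98) = 0.009627
DIC = [CO2*]/α₀ = 2.443×10^-5 / 0.009627 = 2.54 mmol/kg

DIC = 2.54 mmol/kg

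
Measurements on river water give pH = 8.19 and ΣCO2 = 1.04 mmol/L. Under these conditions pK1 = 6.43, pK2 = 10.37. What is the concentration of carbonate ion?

[CO3²⁻] = 6.71 μmol/L

α₂ = 1 / (1 + [H⁺]/K2 + [H⁺]²/(K1K2)) = 1 / (1 + 10^+2.18 + 10^+0.42)
   = 1 / (1 + 151.36 + 2.6303) = 1/154.99 = 0.006452
[CO3²⁻] = α₂ × DIC = 0.006452 × 1.04 = 0.00671 mmol/L = 6.71 μmol/L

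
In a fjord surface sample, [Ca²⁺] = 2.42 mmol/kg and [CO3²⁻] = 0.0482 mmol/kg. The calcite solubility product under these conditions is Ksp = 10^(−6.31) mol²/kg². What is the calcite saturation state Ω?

Ω = 0.238

Ksp = 10^(−6.31) = 4.898×10^-7
Ω = [Ca²⁺][CO3²⁻]/Ksp = (2.42×10^-3)(0.0482×10^-3) / 4.898×10^-7 = 0.238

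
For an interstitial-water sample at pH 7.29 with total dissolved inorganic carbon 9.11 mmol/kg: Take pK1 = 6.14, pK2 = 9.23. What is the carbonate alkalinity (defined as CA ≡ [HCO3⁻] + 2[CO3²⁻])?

CA = [HCO3⁻] + 2[CO3²⁻] = (α₁ + 2α₂)·DIC
At pH 7.29: [H⁺]/K1 = 10^-1.15 = 0.070795, K2/[H⁺] = 10^-1.94 = 0.011482
α₁ = 1/(1 + 0.070795 + 0.011482) = 1/1.0823 = 0.9240; α₂ = α₁·K2/[H⁺] = 0.01061
α₁ + 2α₂ = 0.9452
CA = 0.9452 × 9.11 = 8.61 mmol/kg

CA = 8.61 mmol/kg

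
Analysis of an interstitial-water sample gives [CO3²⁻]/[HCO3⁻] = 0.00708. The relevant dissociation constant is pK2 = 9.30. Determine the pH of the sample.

pH = 7.15

From K2 = [H⁺][CO3²⁻]/[HCO3⁻]:  pH = pK2 + log₁₀([CO3²⁻]/[HCO3⁻])
log₁₀(0.00708) = -2.150
pH = 9.30 + (-2.150) = 7.15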